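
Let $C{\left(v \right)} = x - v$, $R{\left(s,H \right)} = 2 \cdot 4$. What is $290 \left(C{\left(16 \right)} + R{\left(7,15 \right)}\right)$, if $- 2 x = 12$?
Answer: $-4060$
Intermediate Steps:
$x = -6$ ($x = \left(- \frac{1}{2}\right) 12 = -6$)
$R{\left(s,H \right)} = 8$
$C{\left(v \right)} = -6 - v$
$290 \left(C{\left(16 \right)} + R{\left(7,15 \right)}\right) = 290 \left(\left(-6 - 16\right) + 8\right) = 290 \left(-22 + 8\right) = 290 \left(-14\right) = -4060$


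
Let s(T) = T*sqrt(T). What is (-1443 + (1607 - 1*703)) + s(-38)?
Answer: -539 - 38*I*sqrt(38) ≈ -539.0 - 234.25*I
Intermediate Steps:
s(T) = T**(3/2)
(-1443 + (1607 - 1*703)) + s(-38) = (-1443 + (1607 - 1*703)) + (-38)**(3/2) = (-1443 + (1607 - 703)) - 38*I*sqrt(38) = (-1443 + 904) - 38*I*sqrt(38) = -539 - 38*I*sqrt(38)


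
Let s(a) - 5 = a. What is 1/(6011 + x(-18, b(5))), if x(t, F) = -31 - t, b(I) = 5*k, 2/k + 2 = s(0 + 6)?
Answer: 1/5998 ≈ 0.00016672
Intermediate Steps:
s(a) = 5 + a
k = 2/9 (k = 2/(-2 + (5 + (0 + 6))) = 2/(-2 + (5 + 6)) = 2/(-2 + 11) = 2/9 ≈ 0.22222)
b(I) = 10/9 (b(I) = 5*(2/9) = 10/9)
1/(6011 + x(-18, b(5))) = 1/(6011 + (-31 - 1*(-18))) = 1/(6011 + (-31 + 18)) = 1/(6011 - 13) = 1/5998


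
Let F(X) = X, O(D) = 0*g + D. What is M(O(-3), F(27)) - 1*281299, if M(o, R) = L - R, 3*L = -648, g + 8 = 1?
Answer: -281542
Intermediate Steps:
g = -7 (g = -8 + 1 = -7)
O(D) = D (O(D) = 0*(-7) + D = 0 + D = D)
L = -216 (L = (⅓)*(-648) = -216)
M(o, R) = -216 - R
M(O(-3), F(27)) - 1*281299 = (-216 - 1*27) - 1*281299 = (-216 - 27) - 281299 = -243 - 281299 = -281542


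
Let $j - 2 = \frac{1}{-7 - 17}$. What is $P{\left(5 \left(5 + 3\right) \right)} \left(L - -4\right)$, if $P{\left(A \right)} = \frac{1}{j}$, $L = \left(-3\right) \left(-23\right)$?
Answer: $\frac{1752}{47} \approx 37.277$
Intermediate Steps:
$L = 69$
$j = \frac{47}{24}$ ($j = 2 + \frac{1}{-7 - 17} = 2 + \frac{1}{-24} = 2 - \frac{1}{24} = \frac{47}{24} \approx 1.9583$)
$P{\left(A \right)} = \frac{24}{47}$ ($P{\left(A \right)} = \frac{1}{\frac{47}{24}} = \frac{24}{47}$)
$P{\left(5 \left(5 + 3\right) \right)} \left(L - -4\right) = \frac{24 \left(69 - -4\right)}{47} = \frac{24 \left(69 + 4\right)}{47} = \frac{24}{47} \cdot 73 = \frac{1752}{47}$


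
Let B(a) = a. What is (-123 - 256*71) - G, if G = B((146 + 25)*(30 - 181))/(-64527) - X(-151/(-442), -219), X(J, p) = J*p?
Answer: -174683275837/9506978 ≈ -18374.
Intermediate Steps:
G = 715085415/9506978 (G = ((146 + 25)*(30 - 181))/(-64527) - (-151/(-442))*(-219) = (171*(-151))*(-1/64527) - (-151*(-1/442))*(-219) = -25821*(-1/64527) - 151*(-219)/442 = 8607/21509 - 1*(-33069/442) = 8607/21509 + 33069/442 = 715085415/9506978 ≈ 75.217)
(-123 - 256*71) - G = (-123 - 256*71) - 1*715085415/9506978 = (-123 - 18176) - 715085415/9506978 = -18299 - 715085415/9506978 = -174683275837/9506978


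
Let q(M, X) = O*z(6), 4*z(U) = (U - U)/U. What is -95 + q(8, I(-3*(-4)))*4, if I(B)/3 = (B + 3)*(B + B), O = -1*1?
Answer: -95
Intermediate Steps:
O = -1
z(U) = 0 (z(U) = ((U - U)/U)/4 = (0/U)/4 = (¼)*0 = 0)
I(B) = 6*B*(3 + B) (I(B) = 3*((B + 3)*(B + B)) = 3*((3 + B)*(2*B)) = 3*(2*B*(3 + B)) = 6*B*(3 + B))
q(M, X) = 0 (q(M, X) = -1*0 = 0)
-95 + q(8, I(-3*(-4)))*4 = -95 + 0*4 = -95 + 0 = -95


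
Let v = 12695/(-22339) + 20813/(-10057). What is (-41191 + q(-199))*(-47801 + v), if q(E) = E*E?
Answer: 191866981432950/2524307 ≈ 7.6008e+7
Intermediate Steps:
v = -6658598/2524307 (v = 12695*(-1/22339) + 20813*(-1/10057) = -12695/22339 - 20813/10057 = -6658598/2524307 ≈ -2.6378)
q(E) = E²
(-41191 + q(-199))*(-47801 + v) = (-41191 + (-199)²)*(-47801 - 6658598/2524307) = (-41191 + 39601)*(-120671057505/2524307) = -1590*(-120671057505/2524307) = 191866981432950/2524307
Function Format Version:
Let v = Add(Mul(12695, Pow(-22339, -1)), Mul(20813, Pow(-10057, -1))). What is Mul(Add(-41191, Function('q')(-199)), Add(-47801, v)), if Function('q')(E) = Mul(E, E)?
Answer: Rational(191866981432950, 2524307) ≈ 7.6008e+7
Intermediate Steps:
v = Rational(-6658598, 2524307) (v = Add(Mul(12695, Rational(-1, 22339)), Mul(20813, Rational(-1, 10057))) = Add(Rational(-12695, 22339), Rational(-20813, 10057)) = Rational(-6658598, 2524307) ≈ -2.6378)
Function('q')(E) = Pow(E, 2)
Mul(Add(-41191, Function('q')(-199)), Add(-47801, v)) = Mul(Add(-41191, Pow(-199, 2)), Add(-47801, Rational(-6658598, 2524307))) = Mul(Add(-41191, 39601), Rational(-120671057505, 2524307)) = Mul(-1590, Rational(-120671057505, 2524307)) = Rational(191866981432950, 2524307)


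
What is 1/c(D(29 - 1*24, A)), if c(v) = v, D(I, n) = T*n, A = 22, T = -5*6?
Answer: -1/660 ≈ -0.0015152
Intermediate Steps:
T = -30
D(I, n) = -30*n
1/c(D(29 - 1*24, A)) = 1/(-30*22) = 1/(-660) = -1/660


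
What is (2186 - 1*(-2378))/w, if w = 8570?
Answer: 2282/4285 ≈ 0.53256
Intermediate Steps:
(2186 - 1*(-2378))/w = (2186 - 1*(-2378))/8570 = (2186 + 2378)*(1/8570) = 4564*(1/8570) = 2282/4285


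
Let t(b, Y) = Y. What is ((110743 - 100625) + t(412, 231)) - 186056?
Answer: -175707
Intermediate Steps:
((110743 - 100625) + t(412, 231)) - 186056 = ((110743 - 100625) + 231) - 186056 = (10118 + 231) - 186056 = 10349 - 186056 = -175707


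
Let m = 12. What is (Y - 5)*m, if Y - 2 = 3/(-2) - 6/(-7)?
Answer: -306/7 ≈ -43.714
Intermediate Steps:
Y = 19/14 (Y = 2 + (3/(-2) - 6/(-7)) = 2 + (3*(-½) - 6*(-⅐)) = 2 + (-3/2 + 6/7) = 2 - 9/14 = 19/14 ≈ 1.3571)
(Y - 5)*m = (19/14 - 5)*12 = -51/14*12 = -306/7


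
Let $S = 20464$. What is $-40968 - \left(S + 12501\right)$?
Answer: $-73933$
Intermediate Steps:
$-40968 - \left(S + 12501\right) = -40968 - \left(20464 + 12501\right) = -40968 - 32965 = -73933$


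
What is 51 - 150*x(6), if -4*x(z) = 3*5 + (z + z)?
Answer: 2127/2 ≈ 1063.5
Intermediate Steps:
x(z) = -15/4 - z/2 (x(z) = -(3*5 + (z + z))/4 = -(15 + 2*z)/4 = -15/4 - z/2)
51 - 150*x(6) = 51 - 150*(-15/4 - ½*6) = 51 - 150*(-15/4 - 3) = 51 - 150*(-27/4) = 51 + 2025/2 = 2127/2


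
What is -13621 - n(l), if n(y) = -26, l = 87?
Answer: -13595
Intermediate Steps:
-13621 - n(l) = -13621 - 1*(-26) = -13621 + 26 = -13595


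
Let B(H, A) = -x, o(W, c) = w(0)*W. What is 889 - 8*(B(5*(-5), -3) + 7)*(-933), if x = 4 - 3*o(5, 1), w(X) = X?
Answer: 23281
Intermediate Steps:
o(W, c) = 0 (o(W, c) = 0*W = 0)
x = 4 (x = 4 - 3*0 = 4 + 0 = 4)
B(H, A) = -4 (B(H, A) = -1*4 = -4)
889 - 8*(B(5*(-5), -3) + 7)*(-933) = 889 - 8*(-4 + 7)*(-933) = 889 - 8*3*(-933) = 889 - 24*(-933) = 889 + 22392 = 23281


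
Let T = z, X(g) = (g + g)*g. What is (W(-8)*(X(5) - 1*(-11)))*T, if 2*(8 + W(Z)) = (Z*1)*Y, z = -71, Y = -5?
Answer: -51972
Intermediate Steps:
W(Z) = -8 - 5*Z/2 (W(Z) = -8 + ((Z*1)*(-5))/2 = -8 + (Z*(-5))/2 = -8 + (-5*Z)/2 = -8 - 5*Z/2)
X(g) = 2*g**2 (X(g) = (2*g)*g = 2*g**2)
T = -71
(W(-8)*(X(5) - 1*(-11)))*T = ((-8 - 5/2*(-8))*(2*5**2 - 1*(-11)))*(-71) = ((-8 + 20)*(2*25 + 11))*(-71) = (12*(50 + 11))*(-71) = (12*61)*(-71) = 732*(-71) = -51972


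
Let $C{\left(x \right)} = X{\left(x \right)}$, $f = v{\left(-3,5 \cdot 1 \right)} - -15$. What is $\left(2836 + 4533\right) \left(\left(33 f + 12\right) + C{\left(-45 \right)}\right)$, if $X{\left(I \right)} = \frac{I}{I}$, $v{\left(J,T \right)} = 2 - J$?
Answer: $4959337$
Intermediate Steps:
$X{\left(I \right)} = 1$
$f = 20$ ($f = \left(2 - -3\right) - -15 = \left(2 + 3\right) + 15 = 5 + 15 = 20$)
$C{\left(x \right)} = 1$
$\left(2836 + 4533\right) \left(\left(33 f + 12\right) + C{\left(-45 \right)}\right) = \left(2836 + 4533\right) \left(\left(33 \cdot 20 + 12\right) + 1\right) = 7369 \left(\left(660 + 12\right) + 1\right) = 7369 \left(672 + 1\right) = 7369 \cdot 673 = 4959337$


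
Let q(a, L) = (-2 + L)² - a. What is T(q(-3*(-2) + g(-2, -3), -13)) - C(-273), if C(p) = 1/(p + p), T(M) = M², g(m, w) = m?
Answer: 26667187/546 ≈ 48841.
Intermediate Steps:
C(p) = 1/(2*p)
T(q(-3*(-2) + g(-2, -3), -13)) - C(-273) = ((-2 - 13)² - (-3*(-2) - 2))² - 1/(2*(-273)) = ((-15)² - (6 - 2))² - (-1)/(2*273) = (225 - 1*4)² - 1*(-1/546) = (225 - 4)² + 1/546 = 221² + 1/546 = 48841 + 1/546 = 26667187/546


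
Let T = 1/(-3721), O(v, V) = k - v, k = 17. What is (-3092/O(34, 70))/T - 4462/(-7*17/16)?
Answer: -80465932/119 ≈ -6.7618e+5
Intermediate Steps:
O(v, V) = 17 - v
T = -1/3721 ≈ -0.00026874
(-3092/O(34, 70))/T - 4462/(-7*17/16) = (-3092/(17 - 1*34))/(-1/3721) - 4462/(-7*17/16) = -3092/(17 - 34)*(-3721) - 4462/((-119*1/16)) = -3092/(-17)*(-3721) - 4462/(-119/16) = -3092*(-1/17)*(-3721) - 4462*(-16/119) = (3092/17)*(-3721) + 71392/119 = -11505332/17 + 71392/119 = -80465932/119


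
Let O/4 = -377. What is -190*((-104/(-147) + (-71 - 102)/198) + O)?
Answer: 1390061755/4851 ≈ 2.8655e+5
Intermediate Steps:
O = -1508 (O = 4*(-377) = -1508)
-190*((-104/(-147) + (-71 - 102)/198) + O) = -190*((-104/(-147) + (-71 - 102)/198) - 1508) = -190*((-104*(-1/147) - 173*1/198) - 1508) = -190*((104/147 - 173/198) - 1508) = -190*(-1613/9702 - 1508) = -190*(-14632229/9702) = 1390061755/4851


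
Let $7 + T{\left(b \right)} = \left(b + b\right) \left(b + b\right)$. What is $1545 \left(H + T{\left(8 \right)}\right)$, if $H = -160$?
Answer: $137505$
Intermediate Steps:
$T{\left(b \right)} = -7 + 4 b^{2}$ ($T{\left(b \right)} = -7 + \left(b + b\right) \left(b + b\right) = -7 + 2 b 2 b = -7 + 4 b^{2}$)
$1545 \left(H + T{\left(8 \right)}\right) = 1545 \left(-160 - \left(7 - 4 \cdot 8^{2}\right)\right) = 1545 \left(-160 + \left(-7 + 4 \cdot 64\right)\right) = 1545 \left(-160 + \left(-7 + 256\right)\right) = 1545 \left(-160 + 249\right) = 1545 \cdot 89 = 137505$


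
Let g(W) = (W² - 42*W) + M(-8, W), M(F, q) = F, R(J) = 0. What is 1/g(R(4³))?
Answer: -⅛ ≈ -0.12500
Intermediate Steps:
g(W) = -8 + W² - 42*W (g(W) = (W² - 42*W) - 8 = -8 + W² - 42*W)
1/g(R(4³)) = 1/(-8 + 0² - 42*0) = 1/(-8 + 0 + 0) = 1/(-8) = -⅛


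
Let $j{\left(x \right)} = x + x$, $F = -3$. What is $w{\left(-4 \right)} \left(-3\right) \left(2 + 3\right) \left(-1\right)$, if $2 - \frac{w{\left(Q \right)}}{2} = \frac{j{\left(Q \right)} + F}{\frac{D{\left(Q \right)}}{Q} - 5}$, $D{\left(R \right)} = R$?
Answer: $- \frac{45}{2} \approx -22.5$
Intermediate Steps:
$j{\left(x \right)} = 2 x$
$w{\left(Q \right)} = \frac{5}{2} + Q$ ($w{\left(Q \right)} = 4 - 2 \frac{2 Q - 3}{\frac{Q}{Q} - 5} = 4 - 2 \frac{-3 + 2 Q}{1 - 5} = 4 - 2 \frac{-3 + 2 Q}{-4} = 4 - 2 \left(-3 + 2 Q\right) \left(- \frac{1}{4}\right) = 4 - 2 \left(\frac{3}{4} - \frac{Q}{2}\right) = 4 + \left(- \frac{3}{2} + Q\right) = \frac{5}{2} + Q$)
$w{\left(-4 \right)} \left(-3\right) \left(2 + 3\right) \left(-1\right) = \left(\frac{5}{2} - 4\right) \left(-3\right) \left(2 + 3\right) \left(-1\right) = \left(- \frac{3}{2}\right) \left(-3\right) 5 \left(-1\right) = \frac{9}{2} \left(-5\right) = - \frac{45}{2}$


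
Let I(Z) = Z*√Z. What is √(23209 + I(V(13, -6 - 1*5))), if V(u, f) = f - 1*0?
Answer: √(23209 - 11*I*√11) ≈ 152.34 - 0.12*I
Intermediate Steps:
V(u, f) = f (V(u, f) = f + 0 = f)
I(Z) = Z^(3/2)
√(23209 + I(V(13, -6 - 1*5))) = √(23209 + (-6 - 1*5)^(3/2)) = √(23209 + (-6 - 5)^(3/2)) = √(23209 + (-11)^(3/2)) = √(23209 - 11*I*√11)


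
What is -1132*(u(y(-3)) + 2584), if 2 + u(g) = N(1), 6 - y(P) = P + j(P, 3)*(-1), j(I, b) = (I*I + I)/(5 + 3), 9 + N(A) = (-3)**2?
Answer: -2922824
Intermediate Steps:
N(A) = 0 (N(A) = -9 + (-3)**2 = -9 + 9 = 0)
j(I, b) = I/8 + I**2/8 (j(I, b) = (I**2 + I)/8 = (I + I**2)*(1/8) = I/8 + I**2/8)
y(P) = 6 - P + P*(1 + P)/8 (y(P) = 6 - (P + (P*(1 + P)/8)*(-1)) = 6 - (P - P*(1 + P)/8) = 6 + (-P + P*(1 + P)/8) = 6 - P + P*(1 + P)/8)
u(g) = -2 (u(g) = -2 + 0 = -2)
-1132*(u(y(-3)) + 2584) = -1132*(-2 + 2584) = -1132*2582 = -2922824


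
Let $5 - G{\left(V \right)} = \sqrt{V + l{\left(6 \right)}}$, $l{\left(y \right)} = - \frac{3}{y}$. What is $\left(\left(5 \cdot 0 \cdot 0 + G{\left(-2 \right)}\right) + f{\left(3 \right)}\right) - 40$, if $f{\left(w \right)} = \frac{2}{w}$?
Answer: $- \frac{103}{3} - \frac{i \sqrt{10}}{2} \approx -34.333 - 1.5811 i$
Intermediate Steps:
$G{\left(V \right)} = 5 - \sqrt{- \frac{1}{2} + V}$ ($G{\left(V \right)} = 5 - \sqrt{V - \frac{3}{6}} = 5 - \sqrt{V - \frac{1}{2}} = 5 - \sqrt{- \frac{1}{2} + V}$)
$\left(\left(5 \cdot 0 \cdot 0 + G{\left(-2 \right)}\right) + f{\left(3 \right)}\right) - 40 = \left(\left(5 \cdot 0 \cdot 0 + \left(5 - \frac{\sqrt{-2 + 4 \left(-2\right)}}{2}\right)\right) + \frac{2}{3}\right) - 40 = \left(\left(0 \cdot 0 + \left(5 - \frac{\sqrt{-2 - 8}}{2}\right)\right) + 2 \cdot \frac{1}{3}\right) - 40 = \left(\left(0 + \left(5 - \frac{\sqrt{-10}}{2}\right)\right) + \frac{2}{3}\right) - 40 = \left(\left(0 + \left(5 - \frac{i \sqrt{10}}{2}\right)\right) + \frac{2}{3}\right) - 40 = \left(\left(5 - \frac{i \sqrt{10}}{2}\right) + \frac{2}{3}\right) - 40 = \left(\frac{17}{3} - \frac{i \sqrt{10}}{2}\right) - 40 = - \frac{103}{3} - \frac{i \sqrt{10}}{2}$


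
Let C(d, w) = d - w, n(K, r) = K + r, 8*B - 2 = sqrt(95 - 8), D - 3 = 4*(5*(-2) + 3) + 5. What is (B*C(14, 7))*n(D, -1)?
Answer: -147/4 - 147*sqrt(87)/8 ≈ -208.14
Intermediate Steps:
D = -20 (D = 3 + (4*(5*(-2) + 3) + 5) = 3 + (4*(-10 + 3) + 5) = 3 + (4*(-7) + 5) = 3 + (-28 + 5) = 3 - 23 = -20)
B = 1/4 + sqrt(87)/8 (B = 1/4 + sqrt(95 - 8)/8 = 1/4 + sqrt(87)/8 ≈ 1.4159)
(B*C(14, 7))*n(D, -1) = ((1/4 + sqrt(87)/8)*(14 - 1*7))*(-20 - 1) = ((1/4 + sqrt(87)/8)*(14 - 7))*(-21) = ((1/4 + sqrt(87)/8)*7)*(-21) = (7/4 + 7*sqrt(87)/8)*(-21) = -147/4 - 147*sqrt(87)/8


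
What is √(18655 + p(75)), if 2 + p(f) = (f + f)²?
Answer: √41153 ≈ 202.86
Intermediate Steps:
p(f) = -2 + 4*f² (p(f) = -2 + (f + f)² = -2 + (2*f)² = -2 + 4*f²)
√(18655 + p(75)) = √(18655 + (-2 + 4*75²)) = √(18655 + (-2 + 4*5625)) = √(18655 + (-2 + 22500)) = √(18655 + 22498) = √41153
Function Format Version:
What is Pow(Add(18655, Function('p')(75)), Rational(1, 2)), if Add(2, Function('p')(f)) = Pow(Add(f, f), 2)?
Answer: Pow(41153, Rational(1, 2)) ≈ 202.86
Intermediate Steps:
Function('p')(f) = Add(-2, Mul(4, Pow(f, 2))) (Function('p')(f) = Add(-2, Pow(Add(f, f), 2)) = Add(-2, Pow(Mul(2, f), 2)) = Add(-2, Mul(4, Pow(f, 2))))
Pow(Add(18655, Function('p')(75)), Rational(1, 2)) = Pow(Add(18655, Add(-2, Mul(4, Pow(75, 2)))), Rational(1, 2)) = Pow(Add(18655, Add(-2, Mul(4, 5625))), Rational(1, 2)) = Pow(Add(18655, Add(-2, 22500)), Rational(1, 2)) = Pow(Add(18655, 22498), Rational(1, 2)) = Pow(41153, Rational(1, 2))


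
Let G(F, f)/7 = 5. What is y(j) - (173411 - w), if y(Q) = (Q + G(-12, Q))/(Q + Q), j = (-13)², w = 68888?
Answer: -17664285/169 ≈ -1.0452e+5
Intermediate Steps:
G(F, f) = 35 (G(F, f) = 7*5 = 35)
j = 169
y(Q) = (35 + Q)/(2*Q) (y(Q) = (Q + 35)/(Q + Q) = (35 + Q)/((2*Q)) = (35 + Q)*(1/(2*Q)) = (35 + Q)/(2*Q))
y(j) - (173411 - w) = (½)*(35 + 169)/169 - (173411 - 1*68888) = (½)*(1/169)*204 - (173411 - 68888) = 102/169 - 1*104523 = 102/169 - 104523 = -17664285/169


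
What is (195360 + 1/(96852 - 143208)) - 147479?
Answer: 2219571635/46356 ≈ 47881.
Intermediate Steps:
(195360 + 1/(96852 - 143208)) - 147479 = (195360 + 1/(-46356)) - 147479 = (195360 - 1/46356) - 147479 = 9056108159/46356 - 147479 = 2219571635/46356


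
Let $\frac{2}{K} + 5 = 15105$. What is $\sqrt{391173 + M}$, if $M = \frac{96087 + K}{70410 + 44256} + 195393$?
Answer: $\frac{\sqrt{4396233336361801033233}}{86572830} \approx 765.88$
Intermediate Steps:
$K = \frac{1}{7550}$ ($K = \frac{2}{-5 + 15105} = \frac{2}{15100} = 2 \cdot \frac{1}{15100} = \frac{1}{7550} \approx 0.00013245$)
$M = \frac{169157975178751}{865728300}$ ($M = \frac{96087 + \frac{1}{7550}}{70410 + 44256} + 195393 = \frac{725456851}{7550 \cdot 114666} + 195393 = \frac{725456851}{7550} \cdot \frac{1}{114666} + 195393 = \frac{725456851}{865728300} + 195393 = \frac{169157975178751}{865728300} \approx 1.9539 \cdot 10^{5}$)
$\sqrt{391173 + M} = \sqrt{391173 + \frac{169157975178751}{865728300}} = \sqrt{\frac{507807511474651}{865728300}} = \frac{\sqrt{4396233336361801033233}}{86572830}$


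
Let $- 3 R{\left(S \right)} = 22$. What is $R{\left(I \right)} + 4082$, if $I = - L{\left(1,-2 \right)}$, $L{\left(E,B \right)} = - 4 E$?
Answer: $\frac{12224}{3} \approx 4074.7$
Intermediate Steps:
$I = 4$ ($I = - \left(-4\right) 1 = \left(-1\right) \left(-4\right) = 4$)
$R{\left(S \right)} = - \frac{22}{3}$ ($R{\left(S \right)} = \left(- \frac{1}{3}\right) 22 = - \frac{22}{3}$)
$R{\left(I \right)} + 4082 = - \frac{22}{3} + 4082 = \frac{12224}{3}$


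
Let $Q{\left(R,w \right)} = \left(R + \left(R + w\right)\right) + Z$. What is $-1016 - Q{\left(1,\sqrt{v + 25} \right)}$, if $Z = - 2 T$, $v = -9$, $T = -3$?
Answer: $-1028$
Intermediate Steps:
$Z = 6$ ($Z = \left(-2\right) \left(-3\right) = 6$)
$Q{\left(R,w \right)} = 6 + w + 2 R$ ($Q{\left(R,w \right)} = \left(R + \left(R + w\right)\right) + 6 = \left(w + 2 R\right) + 6 = 6 + w + 2 R$)
$-1016 - Q{\left(1,\sqrt{v + 25} \right)} = -1016 - \left(6 + \sqrt{-9 + 25} + 2 \cdot 1\right) = -1016 - \left(6 + \sqrt{16} + 2\right) = -1016 - \left(6 + 4 + 2\right) = -1016 - 12 = -1028$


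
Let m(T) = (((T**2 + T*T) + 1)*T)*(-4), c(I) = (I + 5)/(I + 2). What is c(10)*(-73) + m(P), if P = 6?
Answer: -7373/4 ≈ -1843.3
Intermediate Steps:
c(I) = (5 + I)/(2 + I)
m(T) = -4*T*(1 + 2*T**2) (m(T) = (((T**2 + T**2) + 1)*T)*(-4) = ((2*T**2 + 1)*T)*(-4) = ((1 + 2*T**2)*T)*(-4) = (T*(1 + 2*T**2))*(-4) = -4*T*(1 + 2*T**2))
c(10)*(-73) + m(P) = ((5 + 10)/(2 + 10))*(-73) + (-8*6**3 - 4*6) = (15/12)*(-73) + (-8*216 - 24) = ((1/12)*15)*(-73) + (-1728 - 24) = (5/4)*(-73) - 1752 = -365/4 - 1752 = -7373/4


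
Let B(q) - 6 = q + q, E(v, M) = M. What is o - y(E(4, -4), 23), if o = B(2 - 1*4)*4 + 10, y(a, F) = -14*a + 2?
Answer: -40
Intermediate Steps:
B(q) = 6 + 2*q (B(q) = 6 + (q + q) = 6 + 2*q)
y(a, F) = 2 - 14*a
o = 18 (o = (6 + 2*(2 - 1*4))*4 + 10 = (6 + 2*(2 - 4))*4 + 10 = (6 + 2*(-2))*4 + 10 = (6 - 4)*4 + 10 = 2*4 + 10 = 8 + 10 = 18)
o - y(E(4, -4), 23) = 18 - (2 - 14*(-4)) = 18 - (2 + 56) = 18 - 1*58 = 18 - 58 = -40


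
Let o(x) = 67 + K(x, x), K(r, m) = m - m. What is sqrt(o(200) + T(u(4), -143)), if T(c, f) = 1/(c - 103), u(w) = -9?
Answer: sqrt(52521)/28 ≈ 8.1848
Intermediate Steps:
K(r, m) = 0
T(c, f) = 1/(-103 + c)
o(x) = 67 (o(x) = 67 + 0 = 67)
sqrt(o(200) + T(u(4), -143)) = sqrt(67 + 1/(-103 - 9)) = sqrt(67 + 1/(-112)) = sqrt(67 - 1/112) = sqrt(7503/112) = sqrt(52521)/28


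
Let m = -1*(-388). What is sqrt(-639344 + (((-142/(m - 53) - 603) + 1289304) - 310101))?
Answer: sqrt(38072957030)/335 ≈ 582.46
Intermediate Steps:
m = 388
sqrt(-639344 + (((-142/(m - 53) - 603) + 1289304) - 310101)) = sqrt(-639344 + (((-142/(388 - 53) - 603) + 1289304) - 310101)) = sqrt(-639344 + (((-142/335 - 603) + 1289304) - 310101)) = sqrt(-639344 + ((-202147/335 + 1289304) - 310101)) = sqrt(-639344 + (431714693/335 - 310101)) = sqrt(-639344 + 327830858/335) = sqrt(113650618/335) = sqrt(38072957030)/335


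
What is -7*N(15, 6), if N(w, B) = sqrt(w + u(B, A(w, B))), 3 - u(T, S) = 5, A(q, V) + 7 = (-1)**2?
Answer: -7*sqrt(13) ≈ -25.239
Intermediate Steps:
A(q, V) = -6 (A(q, V) = -7 + (-1)**2 = -7 + 1 = -6)
u(T, S) = -2 (u(T, S) = 3 - 1*5 = 3 - 5 = -2)
N(w, B) = sqrt(-2 + w) (N(w, B) = sqrt(w - 2) = sqrt(-2 + w))
-7*N(15, 6) = -7*sqrt(-2 + 15) = -7*sqrt(13)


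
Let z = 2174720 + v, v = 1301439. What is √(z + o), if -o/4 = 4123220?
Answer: I*√13016721 ≈ 3607.9*I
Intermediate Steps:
o = -16492880 (o = -4*4123220 = -16492880)
z = 3476159 (z = 2174720 + 1301439 = 3476159)
√(z + o) = √(3476159 - 16492880) = √(-13016721) = I*√13016721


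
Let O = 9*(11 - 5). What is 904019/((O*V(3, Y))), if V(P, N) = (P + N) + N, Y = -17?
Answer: -904019/1674 ≈ -540.04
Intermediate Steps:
V(P, N) = P + 2*N (V(P, N) = (N + P) + N = P + 2*N)
O = 54 (O = 9*6 = 54)
904019/((O*V(3, Y))) = 904019/((54*(3 + 2*(-17)))) = 904019/((54*(3 - 34))) = 904019/((54*(-31))) = 904019/(-1674) = 904019*(-1/1674) = -904019/1674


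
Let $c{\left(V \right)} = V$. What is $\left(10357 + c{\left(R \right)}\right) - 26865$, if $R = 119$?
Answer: $-16389$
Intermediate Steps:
$\left(10357 + c{\left(R \right)}\right) - 26865 = \left(10357 + 119\right) - 26865 = 10476 - 26865 = -16389$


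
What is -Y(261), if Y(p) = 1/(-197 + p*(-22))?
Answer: 1/5939 ≈ 0.00016838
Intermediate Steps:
Y(p) = 1/(-197 - 22*p)
-Y(261) = -(-1)/(197 + 22*261) = -(-1)/(197 + 5742) = -(-1)/5939 = -1*(-1/5939) = 1/5939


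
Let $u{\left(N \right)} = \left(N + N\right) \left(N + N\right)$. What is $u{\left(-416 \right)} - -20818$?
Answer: $713042$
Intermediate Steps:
$u{\left(N \right)} = 4 N^{2}$ ($u{\left(N \right)} = 2 N 2 N = 4 N^{2}$)
$u{\left(-416 \right)} - -20818 = 4 \left(-416\right)^{2} - -20818 = 4 \cdot 173056 + 20818 = 692224 + 20818 = 713042$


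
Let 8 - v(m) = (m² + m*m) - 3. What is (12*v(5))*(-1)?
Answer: 468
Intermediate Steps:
v(m) = 11 - 2*m² (v(m) = 8 - ((m² + m*m) - 3) = 8 - ((m² + m²) - 3) = 8 - (2*m² - 3) = 8 - (-3 + 2*m²) = 8 + (3 - 2*m²) = 11 - 2*m²)
(12*v(5))*(-1) = (12*(11 - 2*5²))*(-1) = (12*(11 - 2*25))*(-1) = (12*(11 - 50))*(-1) = (12*(-39))*(-1) = -468*(-1) = 468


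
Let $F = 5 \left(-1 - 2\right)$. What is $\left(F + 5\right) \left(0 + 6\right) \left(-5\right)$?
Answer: $300$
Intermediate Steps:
$F = -15$ ($F = 5 \left(-3\right) = -15$)
$\left(F + 5\right) \left(0 + 6\right) \left(-5\right) = \left(-15 + 5\right) \left(0 + 6\right) \left(-5\right) = - 10 \cdot 6 \left(-5\right) = \left(-10\right) \left(-30\right) = 300$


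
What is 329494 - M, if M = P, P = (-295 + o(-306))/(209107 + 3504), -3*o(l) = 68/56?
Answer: 2942270063435/8929662 ≈ 3.2949e+5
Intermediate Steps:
o(l) = -17/42 (o(l) = -68/(3*56) = -⅓*17/14 = -17/42)
P = -12407/8929662 (P = (-295 - 17/42)/(209107 + 3504) = -12407/42/212611 = -12407/42*1/212611 = -12407/8929662 ≈ -0.0013894)
M = -12407/8929662 ≈ -0.0013894
329494 - M = 329494 - 1*(-12407/8929662) = 329494 + 12407/8929662 = 2942270063435/8929662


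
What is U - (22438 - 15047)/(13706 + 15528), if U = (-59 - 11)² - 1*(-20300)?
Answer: 736689409/29234 ≈ 25200.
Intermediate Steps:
U = 25200 (U = (-70)² + 20300 = 4900 + 20300 = 25200)
U - (22438 - 15047)/(13706 + 15528) = 25200 - (22438 - 15047)/(13706 + 15528) = 25200 - 7391/29234 = 736689409/29234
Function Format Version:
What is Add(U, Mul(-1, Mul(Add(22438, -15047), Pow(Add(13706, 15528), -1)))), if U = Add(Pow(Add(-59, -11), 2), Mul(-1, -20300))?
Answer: Rational(736689409, 29234) ≈ 25200.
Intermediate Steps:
U = 25200 (U = Add(Pow(-70, 2), 20300) = Add(4900, 20300) = 25200)
Add(U, Mul(-1, Mul(Add(22438, -15047), Pow(Add(13706, 15528), -1)))) = Add(25200, Mul(-1, Mul(Add(22438, -15047), Pow(Add(13706, 15528), -1)))) = Add(25200, Mul(-1, Mul(7391, Pow(29234, -1)))) = Add(25200, Mul(-1, Mul(7391, Rational(1, 29234)))) = Add(25200, Mul(-1, Rational(7391, 29234))) = Add(25200, Rational(-7391, 29234)) = Rational(736689409, 29234)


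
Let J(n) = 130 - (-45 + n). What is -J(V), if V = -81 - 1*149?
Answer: -405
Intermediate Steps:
V = -230 (V = -81 - 149 = -230)
J(n) = 175 - n (J(n) = 130 + (45 - n) = 175 - n)
-J(V) = -(175 - 1*(-230)) = -(175 + 230) = -1*405 = -405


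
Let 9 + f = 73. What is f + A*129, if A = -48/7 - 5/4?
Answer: -27491/28 ≈ -981.82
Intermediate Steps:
A = -227/28 (A = -48*1/7 - 5*1/4 = -48/7 - 5/4 = -227/28 ≈ -8.1071)
f = 64 (f = -9 + 73 = 64)
f + A*129 = 64 - 227/28*129 = 64 - 29283/28 = -27491/28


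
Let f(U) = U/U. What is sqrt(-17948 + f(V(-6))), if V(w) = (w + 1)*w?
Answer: I*sqrt(17947) ≈ 133.97*I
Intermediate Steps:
V(w) = w*(1 + w) (V(w) = (1 + w)*w = w*(1 + w))
f(U) = 1
sqrt(-17948 + f(V(-6))) = sqrt(-17948 + 1) = sqrt(-17947) = I*sqrt(17947)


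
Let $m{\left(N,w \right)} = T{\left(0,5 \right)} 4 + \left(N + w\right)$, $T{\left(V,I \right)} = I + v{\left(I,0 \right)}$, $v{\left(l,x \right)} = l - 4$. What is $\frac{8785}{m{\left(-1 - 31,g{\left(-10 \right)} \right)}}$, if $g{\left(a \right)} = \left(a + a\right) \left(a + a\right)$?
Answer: $\frac{1255}{56} \approx 22.411$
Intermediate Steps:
$v{\left(l,x \right)} = -4 + l$
$g{\left(a \right)} = 4 a^{2}$ ($g{\left(a \right)} = 2 a 2 a = 4 a^{2}$)
$T{\left(V,I \right)} = -4 + 2 I$ ($T{\left(V,I \right)} = I + \left(-4 + I\right) = -4 + 2 I$)
$m{\left(N,w \right)} = 24 + N + w$ ($m{\left(N,w \right)} = \left(-4 + 2 \cdot 5\right) 4 + \left(N + w\right) = \left(-4 + 10\right) 4 + \left(N + w\right) = 6 \cdot 4 + \left(N + w\right) = 24 + \left(N + w\right) = 24 + N + w$)
$\frac{8785}{m{\left(-1 - 31,g{\left(-10 \right)} \right)}} = \frac{8785}{24 - 32 + 4 \left(-10\right)^{2}} = \frac{8785}{24 - 32 + 4 \cdot 100} = \frac{8785}{24 - 32 + 400} = \frac{8785}{392} = 8785 \cdot \frac{1}{392} = \frac{1255}{56}$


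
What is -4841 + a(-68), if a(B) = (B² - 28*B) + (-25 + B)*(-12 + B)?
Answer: 9127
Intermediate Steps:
a(B) = B² - 28*B + (-25 + B)*(-12 + B)
-4841 + a(-68) = -4841 + (300 - 65*(-68) + 2*(-68)²) = -4841 + (300 + 4420 + 2*4624) = -4841 + (300 + 4420 + 9248) = -4841 + 13968 = 9127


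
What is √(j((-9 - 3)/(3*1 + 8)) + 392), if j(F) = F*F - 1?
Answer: √47455/11 ≈ 19.804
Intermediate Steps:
j(F) = -1 + F² (j(F) = F² - 1 = -1 + F²)
√(j((-9 - 3)/(3*1 + 8)) + 392) = √((-1 + ((-9 - 3)/(3*1 + 8))²) + 392) = √((-1 + (-12/(3 + 8))²) + 392) = √((-1 + (-12/11)²) + 392) = √((-1 + 144/121) + 392) = √(23/121 + 392) = √(47455/121) = √47455/11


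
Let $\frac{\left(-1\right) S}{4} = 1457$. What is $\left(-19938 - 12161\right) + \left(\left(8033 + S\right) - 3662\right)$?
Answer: $-33556$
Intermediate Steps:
$S = -5828$ ($S = \left(-4\right) 1457 = -5828$)
$\left(-19938 - 12161\right) + \left(\left(8033 + S\right) - 3662\right) = \left(-19938 - 12161\right) + \left(\left(8033 - 5828\right) - 3662\right) = -32099 + \left(2205 - 3662\right) = -32099 - 1457 = -33556$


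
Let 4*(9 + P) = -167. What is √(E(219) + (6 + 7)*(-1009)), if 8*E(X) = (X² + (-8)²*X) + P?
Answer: 7*I*√7022/8 ≈ 73.323*I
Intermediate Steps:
P = -203/4 (P = -9 + (¼)*(-167) = -9 - 167/4 = -203/4 ≈ -50.750)
E(X) = -203/32 + 8*X + X²/8 (E(X) = ((X² + (-8)²*X) - 203/4)/8 = ((X² + 64*X) - 203/4)/8 = (-203/4 + X² + 64*X)/8 = -203/32 + 8*X + X²/8)
√(E(219) + (6 + 7)*(-1009)) = √((-203/32 + 8*219 + (⅛)*219²) + (6 + 7)*(-1009)) = √((-203/32 + 1752 + (⅛)*47961) + 13*(-1009)) = √((-203/32 + 1752 + 47961/8) - 13117) = √(247705/32 - 13117) = √(-172039/32) = 7*I*√7022/8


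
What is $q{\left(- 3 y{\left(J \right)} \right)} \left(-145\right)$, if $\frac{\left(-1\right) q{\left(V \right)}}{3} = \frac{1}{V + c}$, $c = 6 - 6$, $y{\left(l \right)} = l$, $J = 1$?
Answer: $-145$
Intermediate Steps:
$c = 0$ ($c = 6 - 6 = 0$)
$q{\left(V \right)} = - \frac{3}{V}$ ($q{\left(V \right)} = - \frac{3}{V + 0} = - \frac{3}{V}$)
$q{\left(- 3 y{\left(J \right)} \right)} \left(-145\right) = - \frac{3}{\left(-3\right) 1} \left(-145\right) = - \frac{3}{-3} \left(-145\right) = \left(-3\right) \left(- \frac{1}{3}\right) \left(-145\right) = 1 \left(-145\right) = -145$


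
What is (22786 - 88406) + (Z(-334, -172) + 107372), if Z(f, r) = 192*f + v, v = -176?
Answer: -22552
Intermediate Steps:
Z(f, r) = -176 + 192*f (Z(f, r) = 192*f - 176 = -176 + 192*f)
(22786 - 88406) + (Z(-334, -172) + 107372) = (22786 - 88406) + ((-176 + 192*(-334)) + 107372) = -65620 + ((-176 - 64128) + 107372) = -65620 + (-64304 + 107372) = -65620 + 43068 = -22552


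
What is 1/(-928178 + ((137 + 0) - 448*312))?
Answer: -1/1067817 ≈ -9.3649e-7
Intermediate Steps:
1/(-928178 + ((137 + 0) - 448*312)) = 1/(-928178 + (137 - 139776)) = 1/(-928178 - 139639) = 1/(-1067817) = -1/1067817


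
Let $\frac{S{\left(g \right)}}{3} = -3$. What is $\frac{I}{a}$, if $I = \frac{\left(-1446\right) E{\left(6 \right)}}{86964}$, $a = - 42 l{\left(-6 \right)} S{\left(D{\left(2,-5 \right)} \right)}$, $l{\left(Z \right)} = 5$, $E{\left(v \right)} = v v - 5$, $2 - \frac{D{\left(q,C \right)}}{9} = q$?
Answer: $- \frac{7471}{27393660} \approx -0.00027273$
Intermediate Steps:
$D{\left(q,C \right)} = 18 - 9 q$
$E{\left(v \right)} = -5 + v^{2}$ ($E{\left(v \right)} = v^{2} - 5 = -5 + v^{2}$)
$S{\left(g \right)} = -9$ ($S{\left(g \right)} = 3 \left(-3\right) = -9$)
$a = 1890$ ($a = \left(-42\right) 5 \left(-9\right) = \left(-210\right) \left(-9\right) = 1890$)
$I = - \frac{7471}{14494}$ ($I = \frac{\left(-1446\right) \left(-5 + 6^{2}\right)}{86964} = - 1446 \left(-5 + 36\right) \frac{1}{86964} = \left(-1446\right) 31 \cdot \frac{1}{86964} = \left(-44826\right) \frac{1}{86964} = - \frac{7471}{14494} \approx -0.51545$)
$\frac{I}{a} = - \frac{7471}{14494 \cdot 1890} = \left(- \frac{7471}{14494}\right) \frac{1}{1890} = - \frac{7471}{27393660}$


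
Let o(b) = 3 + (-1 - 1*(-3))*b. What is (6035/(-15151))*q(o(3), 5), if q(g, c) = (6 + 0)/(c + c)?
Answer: -3621/15151 ≈ -0.23899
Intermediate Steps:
o(b) = 3 + 2*b (o(b) = 3 + (-1 + 3)*b = 3 + 2*b)
q(g, c) = 3/c (q(g, c) = 6/((2*c)) = 6*(1/(2*c)) = 3/c)
(6035/(-15151))*q(o(3), 5) = (6035/(-15151))*(3/5) = (6035*(-1/15151))*(3*(⅕)) = -6035/15151*⅗ = -3621/15151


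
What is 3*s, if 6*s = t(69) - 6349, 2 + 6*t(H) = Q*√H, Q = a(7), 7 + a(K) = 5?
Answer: -9524/3 - √69/6 ≈ -3176.1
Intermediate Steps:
a(K) = -2 (a(K) = -7 + 5 = -2)
Q = -2
t(H) = -⅓ - √H/3 (t(H) = -⅓ + (-2*√H)/6 = -⅓ - √H/3)
s = -9524/9 - √69/18 (s = ((-⅓ - √69/3) - 6349)/6 = (-19048/3 - √69/3)/6 = -9524/9 - √69/18 ≈ -1058.7)
3*s = 3*(-9524/9 - √69/18) = -9524/3 - √69/6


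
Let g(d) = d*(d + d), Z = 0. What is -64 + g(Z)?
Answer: -64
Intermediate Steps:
g(d) = 2*d² (g(d) = d*(2*d) = 2*d²)
-64 + g(Z) = -64 + 2*0² = -64 + 2*0 = -64 + 0 = -64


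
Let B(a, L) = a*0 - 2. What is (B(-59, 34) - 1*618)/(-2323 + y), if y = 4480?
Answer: -620/2157 ≈ -0.28744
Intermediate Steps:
B(a, L) = -2 (B(a, L) = 0 - 2 = -2)
(B(-59, 34) - 1*618)/(-2323 + y) = (-2 - 1*618)/(-2323 + 4480) = (-2 - 618)/2157 = -620*1/2157 = -620/2157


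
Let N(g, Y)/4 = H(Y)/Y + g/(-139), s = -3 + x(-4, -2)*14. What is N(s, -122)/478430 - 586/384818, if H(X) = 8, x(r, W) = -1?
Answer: -594107970147/390263941449865 ≈ -0.0015223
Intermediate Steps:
s = -17 (s = -3 - 1*14 = -3 - 14 = -17)
N(g, Y) = 32/Y - 4*g/139 (N(g, Y) = 4*(8/Y + g/(-139)) = 4*(8/Y + g*(-1/139)) = 4*(8/Y - g/139) = 32/Y - 4*g/139)
N(s, -122)/478430 - 586/384818 = (32/(-122) - 4/139*(-17))/478430 - 586/384818 = (32*(-1/122) + 68/139)*(1/478430) - 586*1/384818 = (-16/61 + 68/139)*(1/478430) - 293/192409 = (1924/8479)*(1/478430) - 293/192409 = 962/2028303985 - 293/192409 = -594107970147/390263941449865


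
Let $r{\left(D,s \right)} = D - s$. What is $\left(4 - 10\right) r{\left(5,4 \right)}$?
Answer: $-6$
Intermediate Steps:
$\left(4 - 10\right) r{\left(5,4 \right)} = \left(4 - 10\right) \left(5 - 4\right) = - 6 \left(5 - 4\right) = \left(-6\right) 1 = -6$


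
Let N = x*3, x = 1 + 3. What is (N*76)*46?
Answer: 41952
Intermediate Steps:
x = 4
N = 12 (N = 4*3 = 12)
(N*76)*46 = (12*76)*46 = 912*46 = 41952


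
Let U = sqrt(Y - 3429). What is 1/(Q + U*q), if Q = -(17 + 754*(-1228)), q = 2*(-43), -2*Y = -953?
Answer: 185179/171460677543 + 43*I*sqrt(11810)/857303387715 ≈ 1.08e-6 + 5.4508e-9*I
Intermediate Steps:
Y = 953/2 (Y = -1/2*(-953) = 953/2 ≈ 476.50)
U = I*sqrt(11810)/2 (U = sqrt(953/2 - 3429) = sqrt(-5905/2) = I*sqrt(11810)/2 ≈ 54.337*I)
q = -86
Q = 925895 (Q = -(17 - 925912) = -1*(-925895) = 925895)
1/(Q + U*q) = 1/(925895 + (I*sqrt(11810)/2)*(-86)) = 1/(925895 - 43*I*sqrt(11810))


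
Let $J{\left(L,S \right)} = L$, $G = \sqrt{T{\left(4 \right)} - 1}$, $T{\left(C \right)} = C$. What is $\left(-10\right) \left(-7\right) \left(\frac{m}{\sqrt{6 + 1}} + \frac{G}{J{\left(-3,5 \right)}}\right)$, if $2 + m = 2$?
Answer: $- \frac{70 \sqrt{3}}{3} \approx -40.415$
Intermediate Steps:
$m = 0$ ($m = -2 + 2 = 0$)
$G = \sqrt{3}$ ($G = \sqrt{4 - 1} = \sqrt{3} \approx 1.732$)
$\left(-10\right) \left(-7\right) \left(\frac{m}{\sqrt{6 + 1}} + \frac{G}{J{\left(-3,5 \right)}}\right) = \left(-10\right) \left(-7\right) \left(\frac{0}{\sqrt{6 + 1}} + \frac{\sqrt{3}}{-3}\right) = 70 \left(\frac{0}{\sqrt{7}} + \sqrt{3} \left(- \frac{1}{3}\right)\right) = 70 \left(0 \frac{\sqrt{7}}{7} - \frac{\sqrt{3}}{3}\right) = 70 \left(0 - \frac{\sqrt{3}}{3}\right) = 70 \left(- \frac{\sqrt{3}}{3}\right) = - \frac{70 \sqrt{3}}{3}$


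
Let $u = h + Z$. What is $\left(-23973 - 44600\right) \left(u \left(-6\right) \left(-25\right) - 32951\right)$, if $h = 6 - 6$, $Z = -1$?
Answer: $2269834873$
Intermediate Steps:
$h = 0$ ($h = 6 - 6 = 0$)
$u = -1$ ($u = 0 - 1 = -1$)
$\left(-23973 - 44600\right) \left(u \left(-6\right) \left(-25\right) - 32951\right) = \left(-23973 - 44600\right) \left(\left(-1\right) \left(-6\right) \left(-25\right) - 32951\right) = - 68573 \left(6 \left(-25\right) - 32951\right) = - 68573 \left(-150 - 32951\right) = \left(-68573\right) \left(-33101\right) = 2269834873$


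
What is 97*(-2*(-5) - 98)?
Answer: -8536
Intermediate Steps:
97*(-2*(-5) - 98) = 97*(10 - 98) = 97*(-88) = -8536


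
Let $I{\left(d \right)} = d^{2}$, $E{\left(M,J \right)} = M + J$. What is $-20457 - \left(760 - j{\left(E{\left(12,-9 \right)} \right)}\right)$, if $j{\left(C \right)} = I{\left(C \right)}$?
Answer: $-21208$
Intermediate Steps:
$E{\left(M,J \right)} = J + M$
$j{\left(C \right)} = C^{2}$
$-20457 - \left(760 - j{\left(E{\left(12,-9 \right)} \right)}\right) = -20457 - \left(760 - \left(-9 + 12\right)^{2}\right) = -20457 - \left(760 - 3^{2}\right) = -20457 - \left(760 - 9\right) = -20457 - 751 = -21208$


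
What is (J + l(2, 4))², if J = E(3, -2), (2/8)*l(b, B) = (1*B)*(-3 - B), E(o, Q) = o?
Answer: 11881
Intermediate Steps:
l(b, B) = 4*B*(-3 - B) (l(b, B) = 4*((1*B)*(-3 - B)) = 4*(B*(-3 - B)) = 4*B*(-3 - B))
J = 3
(J + l(2, 4))² = (3 - 4*4*(3 + 4))² = (3 - 4*4*7)² = (3 - 112)² = (-109)² = 11881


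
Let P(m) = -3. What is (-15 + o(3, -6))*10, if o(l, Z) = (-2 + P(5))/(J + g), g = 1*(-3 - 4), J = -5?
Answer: -875/6 ≈ -145.83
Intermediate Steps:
g = -7 (g = 1*(-7) = -7)
o(l, Z) = 5/12 (o(l, Z) = (-2 - 3)/(-5 - 7) = -5/(-12) = -5*(-1/12) = 5/12)
(-15 + o(3, -6))*10 = (-15 + 5/12)*10 = -175/12*10 = -875/6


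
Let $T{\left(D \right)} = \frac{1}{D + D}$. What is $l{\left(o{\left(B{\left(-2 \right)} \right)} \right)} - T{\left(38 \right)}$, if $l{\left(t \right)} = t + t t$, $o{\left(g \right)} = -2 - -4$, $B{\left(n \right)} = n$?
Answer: $\frac{455}{76} \approx 5.9868$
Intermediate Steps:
$o{\left(g \right)} = 2$ ($o{\left(g \right)} = -2 + 4 = 2$)
$l{\left(t \right)} = t + t^{2}$
$T{\left(D \right)} = \frac{1}{2 D}$
$l{\left(o{\left(B{\left(-2 \right)} \right)} \right)} - T{\left(38 \right)} = 2 \left(1 + 2\right) - \frac{1}{2 \cdot 38} = 2 \cdot 3 - \frac{1}{2} \cdot \frac{1}{38} = 6 - \frac{1}{76} = \frac{455}{76}$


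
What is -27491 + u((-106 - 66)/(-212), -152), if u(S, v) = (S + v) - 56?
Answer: -1468004/53 ≈ -27698.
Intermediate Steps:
u(S, v) = -56 + S + v
-27491 + u((-106 - 66)/(-212), -152) = -27491 + (-56 + (-106 - 66)/(-212) - 152) = -27491 + (-56 - 172*(-1/212) - 152) = -27491 + (-56 + 43/53 - 152) = -27491 - 10981/53 = -1468004/53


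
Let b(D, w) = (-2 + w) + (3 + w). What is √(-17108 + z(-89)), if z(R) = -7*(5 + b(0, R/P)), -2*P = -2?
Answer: 4*I*√994 ≈ 126.11*I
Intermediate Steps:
P = 1 (P = -½*(-2) = 1)
b(D, w) = 1 + 2*w
z(R) = -42 - 14*R (z(R) = -7*(5 + (1 + 2*(R/1))) = -7*(5 + (1 + 2*(R*1))) = -7*(5 + (1 + 2*R)) = -7*(6 + 2*R) = -42 - 14*R)
√(-17108 + z(-89)) = √(-17108 + (-42 - 14*(-89))) = √(-17108 + (-42 + 1246)) = √(-17108 + 1204) = √(-15904) = 4*I*√994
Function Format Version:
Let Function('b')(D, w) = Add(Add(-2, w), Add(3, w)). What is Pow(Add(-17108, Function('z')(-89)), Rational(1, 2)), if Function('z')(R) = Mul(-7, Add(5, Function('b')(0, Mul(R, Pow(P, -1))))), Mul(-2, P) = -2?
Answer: Mul(4, I, Pow(994, Rational(1, 2))) ≈ Mul(126.11, I)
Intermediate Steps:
P = 1 (P = Mul(Rational(-1, 2), -2) = 1)
Function('b')(D, w) = Add(1, Mul(2, w))
Function('z')(R) = Add(-42, Mul(-14, R)) (Function('z')(R) = Mul(-7, Add(5, Add(1, Mul(2, Mul(R, Pow(1, -1)))))) = Mul(-7, Add(5, Add(1, Mul(2, Mul(R, 1))))) = Mul(-7, Add(5, Add(1, Mul(2, R)))) = Mul(-7, Add(6, Mul(2, R))) = Add(-42, Mul(-14, R)))
Pow(Add(-17108, Function('z')(-89)), Rational(1, 2)) = Pow(Add(-17108, Add(-42, Mul(-14, -89))), Rational(1, 2)) = Pow(Add(-17108, Add(-42, 1246)), Rational(1, 2)) = Pow(Add(-17108, 1204), Rational(1, 2)) = Pow(-15904, Rational(1, 2)) = Mul(4, I, Pow(994, Rational(1, 2)))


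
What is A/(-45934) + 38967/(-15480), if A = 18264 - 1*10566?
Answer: -318179203/118509720 ≈ -2.6848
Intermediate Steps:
A = 7698 (A = 18264 - 10566 = 7698)
A/(-45934) + 38967/(-15480) = 7698/(-45934) + 38967/(-15480) = 7698*(-1/45934) + 38967*(-1/15480) = -3849/22967 - 12989/5160 = -318179203/118509720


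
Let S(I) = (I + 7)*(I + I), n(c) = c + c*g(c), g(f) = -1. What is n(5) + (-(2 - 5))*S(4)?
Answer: 264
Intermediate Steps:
n(c) = 0 (n(c) = c + c*(-1) = c - c = 0)
S(I) = 2*I*(7 + I) (S(I) = (7 + I)*(2*I) = 2*I*(7 + I))
n(5) + (-(2 - 5))*S(4) = 0 + (-(2 - 5))*(2*4*(7 + 4)) = 0 + (-1*(-3))*(2*4*11) = 0 + 3*88 = 0 + 264 = 264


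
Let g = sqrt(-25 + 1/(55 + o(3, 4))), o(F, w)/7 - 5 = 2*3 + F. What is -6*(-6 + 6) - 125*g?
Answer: -500*I*sqrt(4063)/51 ≈ -624.92*I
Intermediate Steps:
o(F, w) = 77 + 7*F (o(F, w) = 35 + 7*(2*3 + F) = 35 + 7*(6 + F) = 35 + (42 + 7*F) = 77 + 7*F)
g = 4*I*sqrt(4063)/51 (g = sqrt(-25 + 1/(55 + (77 + 7*3))) = sqrt(-25 + 1/(55 + (77 + 21))) = sqrt(-25 + 1/(55 + 98)) = sqrt(-25 + 1/153) = sqrt(-3824/153) = 4*I*sqrt(4063)/51 ≈ 4.9993*I)
-6*(-6 + 6) - 125*g = -6*(-6 + 6) - 500*I*sqrt(4063)/51 = -6*0 - 500*I*sqrt(4063)/51 = 0 - 500*I*sqrt(4063)/51 = -500*I*sqrt(4063)/51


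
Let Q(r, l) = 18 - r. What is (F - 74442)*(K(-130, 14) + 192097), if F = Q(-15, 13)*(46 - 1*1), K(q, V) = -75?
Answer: -14009349054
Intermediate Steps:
F = 1485 (F = (18 - 1*(-15))*(46 - 1*1) = (18 + 15)*(46 - 1) = 33*45 = 1485)
(F - 74442)*(K(-130, 14) + 192097) = (1485 - 74442)*(-75 + 192097) = -72957*192022 = -14009349054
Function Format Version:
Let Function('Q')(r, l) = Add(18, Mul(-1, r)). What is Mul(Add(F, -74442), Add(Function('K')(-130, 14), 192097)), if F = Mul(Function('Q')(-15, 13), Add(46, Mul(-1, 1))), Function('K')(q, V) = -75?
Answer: -14009349054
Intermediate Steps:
F = 1485 (F = Mul(Add(18, Mul(-1, -15)), Add(46, Mul(-1, 1))) = Mul(Add(18, 15), Add(46, -1)) = Mul(33, 45) = 1485)
Mul(Add(F, -74442), Add(Function('K')(-130, 14), 192097)) = Mul(Add(1485, -74442), Add(-75, 192097)) = Mul(-72957, 192022) = -14009349054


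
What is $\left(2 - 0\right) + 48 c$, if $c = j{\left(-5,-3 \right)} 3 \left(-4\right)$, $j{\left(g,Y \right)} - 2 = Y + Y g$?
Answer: $-8062$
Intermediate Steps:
$j{\left(g,Y \right)} = 2 + Y + Y g$ ($j{\left(g,Y \right)} = 2 + \left(Y + Y g\right) = 2 + Y + Y g$)
$c = -168$ ($c = \left(2 - 3 - -15\right) 3 \left(-4\right) = \left(2 - 3 + 15\right) 3 \left(-4\right) = 14 \cdot 3 \left(-4\right) = 42 \left(-4\right) = -168$)
$\left(2 - 0\right) + 48 c = \left(2 - 0\right) + 48 \left(-168\right) = \left(2 + 0\right) - 8064 = 2 - 8064 = -8062$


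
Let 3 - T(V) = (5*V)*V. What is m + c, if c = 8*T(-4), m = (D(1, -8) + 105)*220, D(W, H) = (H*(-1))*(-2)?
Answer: 18964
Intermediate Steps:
D(W, H) = 2*H (D(W, H) = -H*(-2) = 2*H)
T(V) = 3 - 5*V**2 (T(V) = 3 - 5*V*V = 3 - 5*V**2)
m = 19580 (m = (2*(-8) + 105)*220 = (-16 + 105)*220 = 89*220 = 19580)
c = -616 (c = 8*(3 - 5*(-4)**2) = 8*(3 - 5*16) = 8*(3 - 80) = 8*(-77) = -616)
m + c = 19580 - 616 = 18964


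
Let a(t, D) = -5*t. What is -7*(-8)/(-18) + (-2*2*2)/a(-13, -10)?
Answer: -1892/585 ≈ -3.2342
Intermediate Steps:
-7*(-8)/(-18) + (-2*2*2)/a(-13, -10) = -7*(-8)/(-18) + (-2*2*2)/((-5*(-13))) = 56*(-1/18) - 4*2/65 = -28/9 - 8*1/65 = -28/9 - 8/65 = -1892/585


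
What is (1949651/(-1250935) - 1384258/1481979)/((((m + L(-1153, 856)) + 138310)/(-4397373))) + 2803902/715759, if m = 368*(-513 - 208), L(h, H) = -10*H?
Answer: -4613179770762741395001291/59966897363301842400410 ≈ -76.929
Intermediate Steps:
m = -265328 (m = 368*(-721) = -265328)
(1949651/(-1250935) - 1384258/1481979)/((((m + L(-1153, 856)) + 138310)/(-4397373))) + 2803902/715759 = (1949651/(-1250935) - 1384258/1481979)/((((-265328 - 10*856) + 138310)/(-4397373))) + 2803902/715759 = (1949651*(-1/1250935) - 1384258*1/1481979)/((((-265328 - 8560) + 138310)*(-1/4397373))) + 2803902*(1/715759) = (-1949651/1250935 - 1384258/1481979)/(((-273888 + 138310)*(-1/4397373))) + 2803902/715759 = -4620958620559/(1853859400365*((-135578*(-1/4397373)))) + 2803902/715759 = -4620958620559/(1853859400365*135578/4397373) + 2803902/715759 = -4620958620559/1853859400365*4397373/135578 + 2803902/715759 = -6773359557387797169/83780849927561990 + 2803902/715759 = -4613179770762741395001291/59966897363301842400410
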